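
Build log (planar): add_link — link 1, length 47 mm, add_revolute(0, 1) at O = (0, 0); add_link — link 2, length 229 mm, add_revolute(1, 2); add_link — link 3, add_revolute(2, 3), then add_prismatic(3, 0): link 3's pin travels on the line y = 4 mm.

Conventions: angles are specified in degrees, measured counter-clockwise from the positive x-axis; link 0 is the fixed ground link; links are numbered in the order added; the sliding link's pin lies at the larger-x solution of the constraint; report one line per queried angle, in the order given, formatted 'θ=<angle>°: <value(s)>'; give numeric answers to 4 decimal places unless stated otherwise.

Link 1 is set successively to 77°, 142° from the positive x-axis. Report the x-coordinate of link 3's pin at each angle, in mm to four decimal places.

geometry: r = 47 mm, L = 229 mm, e = 4 mm
θ=77°: crank pin P = (r cos θ, r sin θ) = (10.572700, 45.795393)
θ=77°: h = r sin θ − e = 45.795393 − 4 = 41.795393
θ=77°: x = r cos θ + √(L² − h²) = 10.572700 + 225.153603 = 235.726303
θ=142°: crank pin P = (r cos θ, r sin θ) = (-37.036505, 28.936089)
θ=142°: h = r sin θ − e = 28.936089 − 4 = 24.936089
θ=142°: x = r cos θ + √(L² − h²) = -37.036505 + 227.638291 = 190.601785

θ=77°: 235.7263
θ=142°: 190.6018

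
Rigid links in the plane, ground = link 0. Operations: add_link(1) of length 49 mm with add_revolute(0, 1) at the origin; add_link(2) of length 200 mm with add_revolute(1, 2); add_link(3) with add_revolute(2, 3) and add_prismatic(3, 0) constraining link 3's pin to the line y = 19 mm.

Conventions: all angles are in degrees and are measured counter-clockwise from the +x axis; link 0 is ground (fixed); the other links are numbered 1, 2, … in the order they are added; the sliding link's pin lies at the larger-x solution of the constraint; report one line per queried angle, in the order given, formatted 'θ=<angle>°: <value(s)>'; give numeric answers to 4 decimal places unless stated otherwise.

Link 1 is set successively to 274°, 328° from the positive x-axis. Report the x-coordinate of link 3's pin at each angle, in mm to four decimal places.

geometry: r = 49 mm, L = 200 mm, e = 19 mm
θ=274°: crank pin P = (r cos θ, r sin θ) = (3.418067, -48.880638)
θ=274°: h = r sin θ − e = -48.880638 − 19 = -67.880638
θ=274°: x = r cos θ + √(L² − h²) = 3.418067 + 188.128198 = 191.546265
θ=328°: crank pin P = (r cos θ, r sin θ) = (41.554357, -25.966044)
θ=328°: h = r sin θ − e = -25.966044 − 19 = -44.966044
θ=328°: x = r cos θ + √(L² − h²) = 41.554357 + 194.879591 = 236.433947

θ=274°: 191.5463
θ=328°: 236.4339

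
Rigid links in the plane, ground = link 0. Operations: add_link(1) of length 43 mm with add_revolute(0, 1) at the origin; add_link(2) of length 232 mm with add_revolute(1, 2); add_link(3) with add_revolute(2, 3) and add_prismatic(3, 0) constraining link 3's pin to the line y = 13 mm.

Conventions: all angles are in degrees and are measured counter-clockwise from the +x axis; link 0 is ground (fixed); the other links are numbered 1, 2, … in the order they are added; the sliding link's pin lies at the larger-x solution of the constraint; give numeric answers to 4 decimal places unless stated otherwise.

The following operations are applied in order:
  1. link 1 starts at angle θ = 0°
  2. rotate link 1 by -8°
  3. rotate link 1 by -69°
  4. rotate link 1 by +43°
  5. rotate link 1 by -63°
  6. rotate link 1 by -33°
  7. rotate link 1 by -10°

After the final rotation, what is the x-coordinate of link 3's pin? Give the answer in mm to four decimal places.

geometry: r = 43 mm, L = 232 mm, e = 13 mm; θ starts at 0°
rotate link 1 by -8°: θ ← 0° -8° = -8°
rotate link 1 by -69°: θ ← -8° -69° = -77°
rotate link 1 by +43°: θ ← -77° +43° = -34°
rotate link 1 by -63°: θ ← -34° -63° = -97°
rotate link 1 by -33°: θ ← -97° -33° = -130°
rotate link 1 by -10°: θ ← -130° -10° = -140°
crank pin P = (r cos θ, r sin θ) = (-32.939911, -27.639867)
h = r sin θ − e = -27.639867 − 13 = -40.639867
x = r cos θ + √(L² − h²) = -32.939911 + 228.412787 = 195.472876

195.4729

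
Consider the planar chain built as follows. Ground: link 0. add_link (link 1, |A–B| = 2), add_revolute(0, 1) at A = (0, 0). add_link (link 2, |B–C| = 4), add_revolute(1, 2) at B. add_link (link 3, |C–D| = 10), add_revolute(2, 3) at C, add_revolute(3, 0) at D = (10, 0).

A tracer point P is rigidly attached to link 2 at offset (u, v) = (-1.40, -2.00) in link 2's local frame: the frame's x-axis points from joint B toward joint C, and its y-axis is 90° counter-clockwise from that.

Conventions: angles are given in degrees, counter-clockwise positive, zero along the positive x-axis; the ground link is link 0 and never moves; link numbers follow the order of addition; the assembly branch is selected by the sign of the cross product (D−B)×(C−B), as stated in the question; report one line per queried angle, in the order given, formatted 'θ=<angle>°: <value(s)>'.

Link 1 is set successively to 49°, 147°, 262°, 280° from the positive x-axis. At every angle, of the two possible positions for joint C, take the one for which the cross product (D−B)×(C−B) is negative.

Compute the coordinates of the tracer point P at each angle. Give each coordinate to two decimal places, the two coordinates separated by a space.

A=(0,0), D=(10.00,0)
θ=49°: B = A + 2.00·(cos49°, sin49°) = (1.3121, 1.5094)
θ=49°: |BD| = 8.8180
θ=49°: circle(B,4.00) ∩ circle(D,10.00): a=-0.3540, h=3.9843
θ=49°:   candidates: C₊=(1.6454,5.4955) cross=35.134; C₋=(0.2814,-2.3555) cross=-35.134
θ=49°:   branch - wants cross < 0 → take C=(0.2814,-2.3555) (cross=-35.134)
θ=49°: ex = (C−B)/|BC| = (-0.2577,-0.9662); ey = (0.9662,-0.2577)
θ=49°: P = B + -1.40·ex + -2.00·ey = (-0.2596,3.3775)
θ=147°: B = A + 2.00·(cos147°, sin147°) = (-1.6773, 1.0893)
θ=147°: |BD| = 11.7280
θ=147°: circle(B,4.00) ∩ circle(D,10.00): a=2.2829, h=3.2846
θ=147°:   candidates: C₊=(0.9007,4.1476) cross=38.522; C₋=(0.2906,-2.3931) cross=-38.522
θ=147°:   branch - wants cross < 0 → take C=(0.2906,-2.3931) (cross=-38.522)
θ=147°: ex = (C−B)/|BC| = (0.4920,-0.8706); ey = (0.8706,0.4920)
θ=147°: P = B + -1.40·ex + -2.00·ey = (-4.1073,1.3242)
θ=262°: B = A + 2.00·(cos262°, sin262°) = (-0.2783, -1.9805)
θ=262°: |BD| = 10.4674
θ=262°: circle(B,4.00) ∩ circle(D,10.00): a=1.2213, h=3.8090
θ=262°:   candidates: C₊=(0.2002,1.9907) cross=39.870; C₋=(1.6416,-5.4897) cross=-39.870
θ=262°:   branch - wants cross < 0 → take C=(1.6416,-5.4897) (cross=-39.870)
θ=262°: ex = (C−B)/|BC| = (0.4800,-0.8773); ey = (0.8773,0.4800)
θ=262°: P = B + -1.40·ex + -2.00·ey = (-2.7049,-1.7123)
θ=280°: B = A + 2.00·(cos280°, sin280°) = (0.3473, -1.9696)
θ=280°: |BD| = 9.8516
θ=280°: circle(B,4.00) ∩ circle(D,10.00): a=0.6625, h=3.9447
θ=280°:   candidates: C₊=(0.2078,2.0280) cross=38.862; C₋=(1.7851,-5.7023) cross=-38.862
θ=280°:   branch - wants cross < 0 → take C=(1.7851,-5.7023) (cross=-38.862)
θ=280°: ex = (C−B)/|BC| = (0.3595,-0.9332); ey = (0.9332,0.3595)
θ=280°: P = B + -1.40·ex + -2.00·ey = (-2.0223,-1.3821)

θ=49°: -0.26 3.38
θ=147°: -4.11 1.32
θ=262°: -2.70 -1.71
θ=280°: -2.02 -1.38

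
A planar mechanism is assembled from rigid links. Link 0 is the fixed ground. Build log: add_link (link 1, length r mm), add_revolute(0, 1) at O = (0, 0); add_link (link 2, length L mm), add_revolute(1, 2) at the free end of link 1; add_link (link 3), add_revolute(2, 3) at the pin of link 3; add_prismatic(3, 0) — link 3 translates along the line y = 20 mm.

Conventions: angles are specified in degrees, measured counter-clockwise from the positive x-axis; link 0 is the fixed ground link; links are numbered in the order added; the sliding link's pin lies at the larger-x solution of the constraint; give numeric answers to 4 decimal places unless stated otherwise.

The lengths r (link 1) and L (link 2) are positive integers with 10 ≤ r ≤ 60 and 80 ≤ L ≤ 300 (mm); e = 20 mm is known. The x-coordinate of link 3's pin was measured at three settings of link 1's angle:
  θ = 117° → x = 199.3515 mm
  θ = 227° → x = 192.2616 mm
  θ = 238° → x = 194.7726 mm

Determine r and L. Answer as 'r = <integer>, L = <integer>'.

constraint per measurement: (x − r cos θ)² + (r sin θ − e)² = L²
subtracting the θ₁ and θ₂ equations cancels the r² and L² terms:
r = (x₁² − x₂²) / (2[(x₁cos θ₁ + e sin θ₁) − (x₂cos θ₂ + e sin θ₂)]) = 19.0000 → r = 19
L² = (x₁ − r cos θ₁)² + (r sin θ₁ − e)² = 43263.9957 → L = 208.0000 → L = 208
check at θ₃=238°: x = 194.7726 (printed 194.7726) ✓

r = 19, L = 208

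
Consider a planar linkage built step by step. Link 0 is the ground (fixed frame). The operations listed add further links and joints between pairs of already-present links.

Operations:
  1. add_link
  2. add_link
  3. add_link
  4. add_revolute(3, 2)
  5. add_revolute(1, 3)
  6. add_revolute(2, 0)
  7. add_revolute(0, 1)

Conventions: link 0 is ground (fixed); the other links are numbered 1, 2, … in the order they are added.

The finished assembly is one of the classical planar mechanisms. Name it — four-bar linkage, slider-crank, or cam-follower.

links: 4 (incl. ground); joints: 4 revolute, 0 prismatic, 0 higher (cam) pair, forming one closed loop
4 links in a single 4R loop → four-bar linkage

four-bar linkage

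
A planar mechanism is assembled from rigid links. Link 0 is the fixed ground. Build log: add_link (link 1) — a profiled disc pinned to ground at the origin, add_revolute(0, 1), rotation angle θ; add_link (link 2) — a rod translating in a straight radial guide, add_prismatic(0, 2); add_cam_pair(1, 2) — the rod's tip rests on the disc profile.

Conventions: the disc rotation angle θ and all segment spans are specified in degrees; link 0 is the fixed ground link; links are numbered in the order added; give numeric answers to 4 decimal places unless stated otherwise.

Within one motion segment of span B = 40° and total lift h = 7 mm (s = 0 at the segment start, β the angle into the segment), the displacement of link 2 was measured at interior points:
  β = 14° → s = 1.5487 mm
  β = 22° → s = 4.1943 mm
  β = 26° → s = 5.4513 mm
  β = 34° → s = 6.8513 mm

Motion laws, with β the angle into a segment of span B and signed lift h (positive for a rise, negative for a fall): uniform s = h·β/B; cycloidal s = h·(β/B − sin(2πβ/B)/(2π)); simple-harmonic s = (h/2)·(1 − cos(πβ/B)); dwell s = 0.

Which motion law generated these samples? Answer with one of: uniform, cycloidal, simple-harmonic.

candidates at β/B = r: uniform s = h·r (linear in β); cycloidal s = h·(r − sin(2πr)/(2π)); simple-harmonic s = (h/2)(1 − cos(πr))
β=14°: printed 1.5487 | uniform 2.4500, cycloidal 1.5487, simple-harmonic 1.9110
β=22°: printed 4.1943 | uniform 3.8500, cycloidal 4.1943, simple-harmonic 4.0475
β=26°: printed 5.4513 | uniform 4.5500, cycloidal 5.4513, simple-harmonic 5.0890
β=34°: printed 6.8513 | uniform 5.9500, cycloidal 6.8513, simple-harmonic 6.6185
only one law matches every sample → cycloidal

cycloidal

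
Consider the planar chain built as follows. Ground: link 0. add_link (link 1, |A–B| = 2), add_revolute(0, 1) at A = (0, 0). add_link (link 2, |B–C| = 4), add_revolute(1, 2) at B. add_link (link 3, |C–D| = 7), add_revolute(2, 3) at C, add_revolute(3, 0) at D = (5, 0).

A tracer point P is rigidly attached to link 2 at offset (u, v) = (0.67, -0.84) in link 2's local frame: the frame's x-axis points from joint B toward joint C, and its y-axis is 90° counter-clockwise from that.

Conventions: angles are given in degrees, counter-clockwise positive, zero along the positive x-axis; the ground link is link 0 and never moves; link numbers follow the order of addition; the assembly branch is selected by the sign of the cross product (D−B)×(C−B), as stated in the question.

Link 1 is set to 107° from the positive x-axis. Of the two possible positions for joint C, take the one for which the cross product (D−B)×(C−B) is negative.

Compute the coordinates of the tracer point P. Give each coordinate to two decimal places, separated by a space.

A=(0,0), D=(5.00,0)
B = A + 2.00·(cos107°, sin107°) = (-0.5847, 1.9126)
|BD| = 5.9032
circle(B,4.00) ∩ circle(D,7.00): a=0.1565, h=3.9969
  candidates: C₊=(0.8583,5.6432) cross=23.595; C₋=(-1.7317,-1.9194) cross=-23.595
  branch - wants cross < 0 → take C=(-1.7317,-1.9194) (cross=-23.595)
ex = (C−B)/|BC| = (-0.2867,-0.9580); ey = (0.9580,-0.2867)
P = B + 0.67·ex + -0.84·ey = (-1.5816,1.5116)

-1.58 1.51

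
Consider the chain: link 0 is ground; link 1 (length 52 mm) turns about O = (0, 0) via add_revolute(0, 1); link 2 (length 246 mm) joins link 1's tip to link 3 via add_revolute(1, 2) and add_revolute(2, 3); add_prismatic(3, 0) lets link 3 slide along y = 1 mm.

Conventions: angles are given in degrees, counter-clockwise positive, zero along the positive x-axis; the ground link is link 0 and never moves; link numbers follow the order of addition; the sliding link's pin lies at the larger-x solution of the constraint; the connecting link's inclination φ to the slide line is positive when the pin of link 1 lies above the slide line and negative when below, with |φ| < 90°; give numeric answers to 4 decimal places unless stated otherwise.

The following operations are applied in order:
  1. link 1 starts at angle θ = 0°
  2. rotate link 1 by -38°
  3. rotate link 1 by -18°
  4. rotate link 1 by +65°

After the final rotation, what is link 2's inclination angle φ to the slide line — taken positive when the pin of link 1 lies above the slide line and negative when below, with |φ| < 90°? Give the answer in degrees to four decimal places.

geometry: r = 52 mm, L = 246 mm, e = 1 mm; θ starts at 0°
rotate link 1 by -38°: θ ← 0° -38° = -38°
rotate link 1 by -18°: θ ← -38° -18° = -56°
rotate link 1 by +65°: θ ← -56° +65° = 9°
h = r sin θ − e = 8.134592 − 1 = 7.134592
sin φ = h / L = 7.134592 / 246 = 0.02900241
φ = arcsin(0.02900241) = 1.661949°

1.6619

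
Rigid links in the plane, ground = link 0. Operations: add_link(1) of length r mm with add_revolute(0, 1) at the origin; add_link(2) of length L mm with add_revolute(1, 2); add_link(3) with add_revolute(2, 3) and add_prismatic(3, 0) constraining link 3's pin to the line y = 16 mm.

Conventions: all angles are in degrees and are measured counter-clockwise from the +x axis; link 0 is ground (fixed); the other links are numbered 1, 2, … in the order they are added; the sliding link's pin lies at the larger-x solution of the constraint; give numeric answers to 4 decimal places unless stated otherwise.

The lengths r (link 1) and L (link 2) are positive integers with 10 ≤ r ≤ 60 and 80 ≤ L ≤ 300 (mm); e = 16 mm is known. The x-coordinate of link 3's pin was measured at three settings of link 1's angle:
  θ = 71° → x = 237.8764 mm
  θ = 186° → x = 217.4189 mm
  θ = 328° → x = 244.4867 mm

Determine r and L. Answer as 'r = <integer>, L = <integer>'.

constraint per measurement: (x − r cos θ)² + (r sin θ − e)² = L²
subtracting the θ₁ and θ₂ equations cancels the r² and L² terms:
r = (x₁² − x₂²) / (2[(x₁cos θ₁ + e sin θ₁) − (x₂cos θ₂ + e sin θ₂)]) = 15.0000 → r = 15
L² = (x₁ − r cos θ₁)² + (r sin θ₁ − e)² = 54288.9833 → L = 233.0000 → L = 233
check at θ₃=328°: x = 244.4867 (printed 244.4867) ✓

r = 15, L = 233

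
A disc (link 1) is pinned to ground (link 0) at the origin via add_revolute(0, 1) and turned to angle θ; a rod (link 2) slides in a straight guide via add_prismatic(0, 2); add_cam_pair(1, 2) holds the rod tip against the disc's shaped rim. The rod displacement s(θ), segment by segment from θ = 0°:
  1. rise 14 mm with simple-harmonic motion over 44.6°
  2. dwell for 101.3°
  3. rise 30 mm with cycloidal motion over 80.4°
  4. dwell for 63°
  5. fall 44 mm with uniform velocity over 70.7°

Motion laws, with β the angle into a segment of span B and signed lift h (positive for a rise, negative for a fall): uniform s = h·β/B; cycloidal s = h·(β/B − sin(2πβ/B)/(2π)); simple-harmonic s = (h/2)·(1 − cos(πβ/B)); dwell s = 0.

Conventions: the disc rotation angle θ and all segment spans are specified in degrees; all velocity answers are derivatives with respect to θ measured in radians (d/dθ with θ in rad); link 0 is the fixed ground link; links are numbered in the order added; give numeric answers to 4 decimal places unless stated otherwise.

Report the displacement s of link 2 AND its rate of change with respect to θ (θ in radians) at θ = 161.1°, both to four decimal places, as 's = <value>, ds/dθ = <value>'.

segment 1 (0° to 44.6°, simple-harmonic, h = 14) is passed completely: s = 0.0000 + (14) = 14.0000
segment 2 (44.6° to 145.9°, dwell): s unchanged at 14.0000
θ = 161.1° falls in segment 3 (145.9° to 226.3°, cycloidal, h = 30): β = 161.1 − 145.9 = 15.2°, B = 80.4°; Δs = 30·(0.1891 − sin(2π·0.1891)/(2π)) = 1.2428; s = 14.0000 + 1.2428 = 15.2428
velocity in seg [145.9°–226.3°] (cycloidal), θ in radians: β = 15.2° = 0.2653 rad, B = 80.4° = 1.4032 rad; ds/dθ = (h/B)(1 − cos(2πβ/B)) = (30/1.4032)(1 − cos(2π·0.1891)) = 13.390958 mm/rad

s = 15.2428, ds/dθ = 13.3910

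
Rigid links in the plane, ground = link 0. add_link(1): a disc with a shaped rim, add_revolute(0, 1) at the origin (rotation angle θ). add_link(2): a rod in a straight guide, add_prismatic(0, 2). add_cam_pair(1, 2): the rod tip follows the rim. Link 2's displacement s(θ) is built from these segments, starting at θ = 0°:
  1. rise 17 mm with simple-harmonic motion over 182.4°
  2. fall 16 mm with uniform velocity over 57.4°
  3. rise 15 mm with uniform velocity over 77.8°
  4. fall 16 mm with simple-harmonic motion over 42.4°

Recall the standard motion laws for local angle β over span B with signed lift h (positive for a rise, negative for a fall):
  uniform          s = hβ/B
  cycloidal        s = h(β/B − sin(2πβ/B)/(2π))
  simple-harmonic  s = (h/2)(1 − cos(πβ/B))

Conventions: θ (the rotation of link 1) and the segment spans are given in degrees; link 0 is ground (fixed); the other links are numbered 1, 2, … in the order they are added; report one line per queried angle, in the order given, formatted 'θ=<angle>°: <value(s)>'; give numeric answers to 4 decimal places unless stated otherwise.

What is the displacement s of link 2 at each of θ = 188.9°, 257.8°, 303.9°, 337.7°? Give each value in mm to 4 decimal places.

segment 1 (0° to 182.4°, simple-harmonic, h = 17) is passed completely: s = 0.0000 + (17) = 17.0000
θ = 188.9° falls in segment 2 (182.4° to 239.8°, uniform, h = -16): β = 188.9 − 182.4 = 6.5°, B = 57.4°; Δs = -16·6.5/57.4 = -1.8118; s = 17.0000 − 1.8118 = 15.1882
segment 2 (182.4° to 239.8°, uniform, h = -16) is passed completely: s = 17.0000 + (-16) = 1.0000
θ = 257.8° falls in segment 3 (239.8° to 317.6°, uniform, h = 15): β = 257.8 − 239.8 = 18°, B = 77.8°; Δs = 15·18/77.8 = 3.4704; s = 1.0000 + 3.4704 = 4.4704
θ = 303.9° falls in segment 3 (239.8° to 317.6°, uniform, h = 15): β = 303.9 − 239.8 = 64.1°, B = 77.8°; Δs = 15·64.1/77.8 = 12.3586; s = 1.0000 + 12.3586 = 13.3586
segment 3 (239.8° to 317.6°, uniform, h = 15) is passed completely: s = 1.0000 + (15) = 16.0000
θ = 337.7° falls in segment 4 (317.6° to 360°, simple-harmonic, h = -16): β = 337.7 − 317.6 = 20.1°, B = 42.4°; Δs = -16/2·(1 − cos(π·0.4741)) = -7.3487; s = 16.0000 − 7.3487 = 8.6513

θ=188.9°: 15.1882
θ=257.8°: 4.4704
θ=303.9°: 13.3586
θ=337.7°: 8.6513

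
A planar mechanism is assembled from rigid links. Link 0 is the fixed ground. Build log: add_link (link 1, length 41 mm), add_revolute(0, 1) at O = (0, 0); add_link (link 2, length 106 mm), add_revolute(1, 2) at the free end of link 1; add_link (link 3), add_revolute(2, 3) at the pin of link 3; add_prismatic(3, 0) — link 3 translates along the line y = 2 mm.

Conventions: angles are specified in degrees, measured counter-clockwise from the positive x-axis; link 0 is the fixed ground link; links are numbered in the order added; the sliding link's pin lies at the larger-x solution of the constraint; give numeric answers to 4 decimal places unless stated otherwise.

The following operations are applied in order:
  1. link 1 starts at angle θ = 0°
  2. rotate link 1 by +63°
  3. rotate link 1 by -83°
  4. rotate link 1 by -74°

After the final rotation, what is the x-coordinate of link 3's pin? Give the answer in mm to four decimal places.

geometry: r = 41 mm, L = 106 mm, e = 2 mm; θ starts at 0°
rotate link 1 by +63°: θ ← 0° +63° = 63°
rotate link 1 by -83°: θ ← 63° -83° = -20°
rotate link 1 by -74°: θ ← -20° -74° = -94°
crank pin P = (r cos θ, r sin θ) = (-2.860015, -40.900126)
h = r sin θ − e = -40.900126 − 2 = -42.900126
x = r cos θ + √(L² − h²) = -2.860015 + 96.930796 = 94.070780

94.0708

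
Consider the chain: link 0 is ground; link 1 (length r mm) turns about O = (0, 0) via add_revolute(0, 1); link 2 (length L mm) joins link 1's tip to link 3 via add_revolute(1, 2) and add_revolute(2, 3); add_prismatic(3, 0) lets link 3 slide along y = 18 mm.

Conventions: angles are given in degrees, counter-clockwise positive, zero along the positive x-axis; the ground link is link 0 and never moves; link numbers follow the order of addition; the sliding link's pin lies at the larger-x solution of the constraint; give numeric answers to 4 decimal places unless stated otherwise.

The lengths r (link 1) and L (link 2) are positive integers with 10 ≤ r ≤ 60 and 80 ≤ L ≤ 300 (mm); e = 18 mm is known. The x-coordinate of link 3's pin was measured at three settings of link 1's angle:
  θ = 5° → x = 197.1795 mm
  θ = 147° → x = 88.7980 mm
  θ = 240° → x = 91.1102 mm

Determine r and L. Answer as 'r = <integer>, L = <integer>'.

constraint per measurement: (x − r cos θ)² + (r sin θ − e)² = L²
subtracting the θ₁ and θ₂ equations cancels the r² and L² terms:
r = (x₁² − x₂²) / (2[(x₁cos θ₁ + e sin θ₁) − (x₂cos θ₂ + e sin θ₂)]) = 59.0000 → r = 59
L² = (x₁ − r cos θ₁)² + (r sin θ₁ − e)² = 19320.9941 → L = 139.0000 → L = 139
check at θ₃=240°: x = 91.1102 (printed 91.1102) ✓

r = 59, L = 139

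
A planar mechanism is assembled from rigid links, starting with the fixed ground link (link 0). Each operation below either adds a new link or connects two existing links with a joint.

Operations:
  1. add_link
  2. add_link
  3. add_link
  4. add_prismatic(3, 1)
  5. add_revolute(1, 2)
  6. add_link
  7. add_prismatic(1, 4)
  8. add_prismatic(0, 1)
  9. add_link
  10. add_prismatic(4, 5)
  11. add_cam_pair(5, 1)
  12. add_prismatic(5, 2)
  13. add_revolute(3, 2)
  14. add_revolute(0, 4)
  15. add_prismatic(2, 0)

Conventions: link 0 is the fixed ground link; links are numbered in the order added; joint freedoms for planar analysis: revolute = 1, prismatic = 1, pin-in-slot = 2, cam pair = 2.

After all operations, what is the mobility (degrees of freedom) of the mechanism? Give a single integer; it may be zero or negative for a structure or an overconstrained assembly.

(L,J1,J2)=(1,0,0); link0 fixed
link1: (2,0,0)
link2: (3,0,0)
link3: (4,0,0)
P 3-1 [J1]: (4,1,0)
R 1-2 [J1]: (4,2,0)
link4: (5,2,0)
P 1-4 [J1]: (5,3,0)
P 0-1 [J1]: (5,4,0)
link5: (6,4,0)
P 4-5 [J1]: (6,5,0)
C 5-1 [J2]: (6,5,1)
P 5-2 [J1]: (6,6,1)
R 3-2 [J1]: (6,7,1)
R 0-4 [J1]: (6,8,1)
P 2-0 [J1]: (6,9,1)
Grübler: 3·5 − 2·9 − 1 = -4

M = -4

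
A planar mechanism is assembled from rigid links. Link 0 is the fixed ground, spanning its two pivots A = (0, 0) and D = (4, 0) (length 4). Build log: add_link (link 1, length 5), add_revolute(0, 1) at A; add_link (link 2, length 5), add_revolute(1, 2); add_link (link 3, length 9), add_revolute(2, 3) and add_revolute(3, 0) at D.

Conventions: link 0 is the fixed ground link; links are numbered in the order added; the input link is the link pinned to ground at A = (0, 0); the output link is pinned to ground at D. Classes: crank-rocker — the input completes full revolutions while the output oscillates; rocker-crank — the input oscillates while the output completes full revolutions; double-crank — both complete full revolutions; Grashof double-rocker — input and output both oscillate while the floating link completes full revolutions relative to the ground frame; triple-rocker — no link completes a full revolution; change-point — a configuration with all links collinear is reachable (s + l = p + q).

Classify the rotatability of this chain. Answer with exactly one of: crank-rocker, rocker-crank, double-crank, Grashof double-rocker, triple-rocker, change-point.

lengths: ground=4, input=5, coupler=5, output=9
sorted: s=4 (shortest), l=9 (longest), p+q=10
s + l = 13 vs p + q = 10
s + l > p + q → non-Grashof → no link fully rotates → triple-rocker

triple-rocker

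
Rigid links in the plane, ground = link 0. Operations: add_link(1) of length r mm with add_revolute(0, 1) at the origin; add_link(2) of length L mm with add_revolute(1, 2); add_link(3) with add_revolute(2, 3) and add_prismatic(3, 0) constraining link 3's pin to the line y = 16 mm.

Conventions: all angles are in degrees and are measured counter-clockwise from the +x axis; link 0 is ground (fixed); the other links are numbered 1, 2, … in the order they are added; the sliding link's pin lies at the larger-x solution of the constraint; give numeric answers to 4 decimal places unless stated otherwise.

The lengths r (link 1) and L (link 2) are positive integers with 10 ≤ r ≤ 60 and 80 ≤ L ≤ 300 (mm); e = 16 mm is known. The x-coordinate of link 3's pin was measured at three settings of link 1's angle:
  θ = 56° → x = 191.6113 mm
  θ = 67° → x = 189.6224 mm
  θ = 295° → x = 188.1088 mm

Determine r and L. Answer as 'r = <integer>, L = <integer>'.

constraint per measurement: (x − r cos θ)² + (r sin θ − e)² = L²
subtracting the θ₁ and θ₂ equations cancels the r² and L² terms:
r = (x₁² − x₂²) / (2[(x₁cos θ₁ + e sin θ₁) − (x₂cos θ₂ + e sin θ₂)]) = 12.0001 → r = 12
L² = (x₁ − r cos θ₁)² + (r sin θ₁ − e)² = 34224.9956 → L = 185.0000 → L = 185
check at θ₃=295°: x = 188.1088 (printed 188.1088) ✓

r = 12, L = 185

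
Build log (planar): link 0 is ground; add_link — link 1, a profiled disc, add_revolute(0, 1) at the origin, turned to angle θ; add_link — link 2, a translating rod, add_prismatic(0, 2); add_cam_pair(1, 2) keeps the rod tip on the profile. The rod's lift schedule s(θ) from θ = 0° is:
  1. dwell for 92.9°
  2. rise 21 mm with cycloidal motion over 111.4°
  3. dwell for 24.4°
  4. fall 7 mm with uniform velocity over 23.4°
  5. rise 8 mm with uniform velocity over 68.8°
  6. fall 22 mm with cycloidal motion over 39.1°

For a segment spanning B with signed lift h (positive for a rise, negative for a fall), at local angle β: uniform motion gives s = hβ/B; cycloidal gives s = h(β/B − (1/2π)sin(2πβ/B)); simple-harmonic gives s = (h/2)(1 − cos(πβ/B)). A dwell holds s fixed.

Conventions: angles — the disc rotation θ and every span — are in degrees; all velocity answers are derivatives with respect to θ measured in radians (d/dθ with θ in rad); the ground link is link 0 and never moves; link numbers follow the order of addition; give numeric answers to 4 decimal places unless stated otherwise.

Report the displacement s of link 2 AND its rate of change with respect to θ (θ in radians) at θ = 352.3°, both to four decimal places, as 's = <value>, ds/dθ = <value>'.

seg 1 [0°–92.9°] dwell: s stays 0.0000
seg 2 [92.9°–204.3°] cycloidal, h=21: full span → s += 21 → s = 21.0000
seg 3 [204.3°–228.7°] dwell: s stays 21.0000
seg 4 [228.7°–252.1°] uniform, h=-7: full span → s += -7 → s = 14.0000
seg 5 [252.1°–320.9°] uniform, h=8: full span → s += 8 → s = 22.0000
seg 6 [320.9°–360°] cycloidal, h=-22: θ=352.3° here. β=31.4, B=39.1. -22·(0.8031 − sin(2π·0.8031)/(2π)) = -20.9761 → s = 1.0239
velocity in seg [320.9°–360°] (cycloidal), θ in radians: β = 31.4° = 0.5480 rad, B = 39.1° = 0.6824 rad; ds/dθ = (h/B)(1 − cos(2πβ/B)) = ((-22)/0.6824)(1 − cos(2π·0.8031)) = -21.686589 mm/rad

s = 1.0239, ds/dθ = -21.6866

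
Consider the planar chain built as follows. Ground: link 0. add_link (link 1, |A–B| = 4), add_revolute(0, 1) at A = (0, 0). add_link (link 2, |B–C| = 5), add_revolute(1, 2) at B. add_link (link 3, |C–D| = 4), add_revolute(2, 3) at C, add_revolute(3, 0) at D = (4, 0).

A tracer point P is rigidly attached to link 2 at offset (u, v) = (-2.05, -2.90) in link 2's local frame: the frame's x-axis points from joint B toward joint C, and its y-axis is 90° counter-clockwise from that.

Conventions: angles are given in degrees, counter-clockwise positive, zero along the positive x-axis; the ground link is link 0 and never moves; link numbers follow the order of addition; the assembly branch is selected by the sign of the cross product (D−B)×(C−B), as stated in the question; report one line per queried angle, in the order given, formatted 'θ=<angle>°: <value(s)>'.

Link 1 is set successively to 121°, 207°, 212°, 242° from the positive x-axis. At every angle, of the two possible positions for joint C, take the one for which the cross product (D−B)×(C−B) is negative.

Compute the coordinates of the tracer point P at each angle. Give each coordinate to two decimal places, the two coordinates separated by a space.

A=(0,0), D=(4.00,0)
θ=121°: B = A + 4.00·(cos121°, sin121°) = (-2.0602, 3.4287)
θ=121°: |BD| = 6.9628
θ=121°: circle(B,5.00) ∩ circle(D,4.00): a=4.1277, h=2.8217
θ=121°:   candidates: C₊=(2.9219,3.8520) cross=19.647; C₋=(0.1430,-1.0598) cross=-19.647
θ=121°:   branch - wants cross < 0 → take C=(0.1430,-1.0598) (cross=-19.647)
θ=121°: ex = (C−B)/|BC| = (0.4406,-0.8977); ey = (0.8977,0.4406)
θ=121°: P = B + -2.05·ex + -2.90·ey = (-5.5667,3.9911)
θ=207°: B = A + 4.00·(cos207°, sin207°) = (-3.5640, -1.8160)
θ=207°: |BD| = 7.7790
θ=207°: circle(B,5.00) ∩ circle(D,4.00): a=4.4680, h=2.2444
θ=207°:   candidates: C₊=(0.2565,1.4094) cross=17.459; C₋=(1.3044,-2.9553) cross=-17.459
θ=207°:   branch - wants cross < 0 → take C=(1.3044,-2.9553) (cross=-17.459)
θ=207°: ex = (C−B)/|BC| = (0.9737,-0.2279); ey = (0.2279,0.9737)
θ=207°: P = B + -2.05·ex + -2.90·ey = (-6.2209,-4.1725)
θ=212°: B = A + 4.00·(cos212°, sin212°) = (-3.3922, -2.1197)
θ=212°: |BD| = 7.6901
θ=212°: circle(B,5.00) ∩ circle(D,4.00): a=4.4302, h=2.3180
θ=212°:   candidates: C₊=(0.2275,1.3297) cross=17.826; C₋=(1.5053,-3.1268) cross=-17.826
θ=212°:   branch - wants cross < 0 → take C=(1.5053,-3.1268) (cross=-17.826)
θ=212°: ex = (C−B)/|BC| = (0.9795,-0.2014); ey = (0.2014,0.9795)
θ=212°: P = B + -2.05·ex + -2.90·ey = (-5.9843,-4.5473)
θ=242°: B = A + 4.00·(cos242°, sin242°) = (-1.8779, -3.5318)
θ=242°: |BD| = 6.8573
θ=242°: circle(B,5.00) ∩ circle(D,4.00): a=4.0849, h=2.8833
θ=242°:   candidates: C₊=(0.1385,1.0436) cross=19.772; C₋=(3.1086,-3.8994) cross=-19.772
θ=242°:   branch - wants cross < 0 → take C=(3.1086,-3.8994) (cross=-19.772)
θ=242°: ex = (C−B)/|BC| = (0.9973,-0.0735); ey = (0.0735,0.9973)
θ=242°: P = B + -2.05·ex + -2.90·ey = (-4.1356,-6.2732)

θ=121°: -5.57 3.99
θ=207°: -6.22 -4.17
θ=212°: -5.98 -4.55
θ=242°: -4.14 -6.27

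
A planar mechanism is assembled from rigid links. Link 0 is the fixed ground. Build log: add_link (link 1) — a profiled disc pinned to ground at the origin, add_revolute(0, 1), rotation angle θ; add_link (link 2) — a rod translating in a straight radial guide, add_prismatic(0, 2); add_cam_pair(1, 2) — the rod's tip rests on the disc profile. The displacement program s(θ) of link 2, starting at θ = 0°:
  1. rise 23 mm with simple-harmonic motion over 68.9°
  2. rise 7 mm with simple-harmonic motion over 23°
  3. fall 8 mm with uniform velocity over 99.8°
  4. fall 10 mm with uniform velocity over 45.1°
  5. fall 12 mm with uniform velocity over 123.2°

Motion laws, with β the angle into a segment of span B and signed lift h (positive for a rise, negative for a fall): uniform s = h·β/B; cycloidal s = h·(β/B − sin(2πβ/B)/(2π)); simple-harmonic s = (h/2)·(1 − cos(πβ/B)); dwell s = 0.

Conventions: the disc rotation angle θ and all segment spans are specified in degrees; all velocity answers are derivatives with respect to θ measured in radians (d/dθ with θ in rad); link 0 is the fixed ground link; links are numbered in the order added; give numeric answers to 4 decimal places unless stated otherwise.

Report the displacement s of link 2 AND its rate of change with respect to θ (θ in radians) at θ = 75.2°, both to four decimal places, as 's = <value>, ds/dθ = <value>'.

seg 1 [0°–68.9°] simple-harmonic, h=23: full span → s += 23 → s = 23.0000
seg 2 [68.9°–91.9°] simple-harmonic, h=7: θ=75.2° here. β=6.3, B=23. 7/2·(1 − cos(π·0.2739)) = 1.2179 → s = 24.2179
velocity in seg [68.9°–91.9°] (simple-harmonic), θ in radians: β = 6.3° = 0.1100 rad, B = 23° = 0.4014 rad; ds/dθ = (πh/(2B)) sin(πβ/B) = (π·7/(2·0.4014)) sin(π·0.2739) = 20.767644 mm/rad

s = 24.2179, ds/dθ = 20.7676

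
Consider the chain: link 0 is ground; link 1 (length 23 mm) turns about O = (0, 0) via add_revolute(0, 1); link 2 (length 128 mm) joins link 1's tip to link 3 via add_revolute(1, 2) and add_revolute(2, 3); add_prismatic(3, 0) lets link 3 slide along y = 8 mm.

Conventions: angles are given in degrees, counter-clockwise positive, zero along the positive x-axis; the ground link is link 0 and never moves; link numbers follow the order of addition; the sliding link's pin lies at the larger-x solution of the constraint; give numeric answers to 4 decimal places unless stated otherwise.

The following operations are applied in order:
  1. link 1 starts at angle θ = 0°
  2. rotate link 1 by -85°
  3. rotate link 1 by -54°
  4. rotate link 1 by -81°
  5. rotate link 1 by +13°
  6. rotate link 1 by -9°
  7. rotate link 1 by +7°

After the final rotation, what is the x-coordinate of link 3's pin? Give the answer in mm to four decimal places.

geometry: r = 23 mm, L = 128 mm, e = 8 mm; θ starts at 0°
rotate link 1 by -85°: θ ← 0° -85° = -85°
rotate link 1 by -54°: θ ← -85° -54° = -139°
rotate link 1 by -81°: θ ← -139° -81° = -220°
rotate link 1 by +13°: θ ← -220° +13° = -207°
rotate link 1 by -9°: θ ← -207° -9° = -216°
rotate link 1 by +7°: θ ← -216° +7° = -209°
crank pin P = (r cos θ, r sin θ) = (-20.116253, 11.150621)
h = r sin θ − e = 11.150621 − 8 = 3.150621
x = r cos θ + √(L² − h²) = -20.116253 + 127.961219 = 107.844966

107.8450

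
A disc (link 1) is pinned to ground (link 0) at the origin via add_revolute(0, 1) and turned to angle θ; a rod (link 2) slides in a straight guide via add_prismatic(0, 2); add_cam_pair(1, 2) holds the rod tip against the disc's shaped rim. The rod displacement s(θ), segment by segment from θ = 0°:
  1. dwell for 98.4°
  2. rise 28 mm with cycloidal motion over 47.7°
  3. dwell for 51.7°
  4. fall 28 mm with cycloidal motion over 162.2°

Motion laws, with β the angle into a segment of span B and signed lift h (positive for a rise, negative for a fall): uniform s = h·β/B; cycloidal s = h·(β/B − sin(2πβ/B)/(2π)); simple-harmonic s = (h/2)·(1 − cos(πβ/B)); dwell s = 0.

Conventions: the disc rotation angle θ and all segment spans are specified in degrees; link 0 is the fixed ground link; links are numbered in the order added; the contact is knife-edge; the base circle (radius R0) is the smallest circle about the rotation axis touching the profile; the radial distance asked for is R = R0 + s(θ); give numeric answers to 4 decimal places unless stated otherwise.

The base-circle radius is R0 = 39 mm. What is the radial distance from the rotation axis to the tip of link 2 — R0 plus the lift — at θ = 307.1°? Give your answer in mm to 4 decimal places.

segment 1 (0° to 98.4°, dwell): s unchanged at 0.0000
segment 2 (98.4° to 146.1°, cycloidal, h = 28) is passed completely: s = 0.0000 + (28) = 28.0000
segment 3 (146.1° to 197.8°, dwell): s unchanged at 28.0000
θ = 307.1° falls in segment 4 (197.8° to 360°, cycloidal, h = -28): β = 307.1 − 197.8 = 109.3°, B = 162.2°; Δs = -28·(0.6739 − sin(2π·0.6739)/(2π)) = -22.8241; s = 28.0000 − 22.8241 = 5.1759
R = R0 + s = 39 + 5.1759 = 44.1759

44.1759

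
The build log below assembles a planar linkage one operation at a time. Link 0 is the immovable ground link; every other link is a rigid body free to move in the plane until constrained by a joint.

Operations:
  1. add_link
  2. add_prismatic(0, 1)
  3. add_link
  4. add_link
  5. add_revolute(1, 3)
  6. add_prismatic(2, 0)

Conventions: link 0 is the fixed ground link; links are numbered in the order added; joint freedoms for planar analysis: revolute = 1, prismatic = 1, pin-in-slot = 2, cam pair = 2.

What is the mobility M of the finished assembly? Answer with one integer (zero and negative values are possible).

(L,J1,J2)=(1,0,0); link0 fixed
link1: (2,0,0)
P 0-1 [J1]: (2,1,0)
link2: (3,1,0)
link3: (4,1,0)
R 1-3 [J1]: (4,2,0)
P 2-0 [J1]: (4,3,0)
Grübler: 3·3 − 2·3 − 0 = 3

M = 3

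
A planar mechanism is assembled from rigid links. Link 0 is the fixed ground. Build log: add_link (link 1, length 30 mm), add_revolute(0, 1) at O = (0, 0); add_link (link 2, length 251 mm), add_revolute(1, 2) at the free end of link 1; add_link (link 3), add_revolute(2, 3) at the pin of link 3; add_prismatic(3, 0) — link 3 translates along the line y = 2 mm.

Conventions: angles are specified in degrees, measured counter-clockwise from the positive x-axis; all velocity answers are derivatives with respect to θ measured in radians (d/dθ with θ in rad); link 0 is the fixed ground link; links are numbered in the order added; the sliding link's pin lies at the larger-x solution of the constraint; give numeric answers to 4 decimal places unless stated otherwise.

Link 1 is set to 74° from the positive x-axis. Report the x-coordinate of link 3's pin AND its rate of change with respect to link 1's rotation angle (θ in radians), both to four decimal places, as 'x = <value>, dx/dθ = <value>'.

geometry: r = 30 mm, L = 251 mm, e = 2 mm
crank pin P = (r cos θ, r sin θ) = (8.269121, 28.837851)
h = r sin θ − e = 28.837851 − 2 = 26.837851
x = r cos θ + √(L² − h²) = 8.269121 + 249.561074 = 257.830195
dx/dθ = −r sin θ − h·r cos θ/√(L² − h²) (θ in radians; h = 26.837851) = -29.727114

x = 257.8302, dx/dθ = -29.7271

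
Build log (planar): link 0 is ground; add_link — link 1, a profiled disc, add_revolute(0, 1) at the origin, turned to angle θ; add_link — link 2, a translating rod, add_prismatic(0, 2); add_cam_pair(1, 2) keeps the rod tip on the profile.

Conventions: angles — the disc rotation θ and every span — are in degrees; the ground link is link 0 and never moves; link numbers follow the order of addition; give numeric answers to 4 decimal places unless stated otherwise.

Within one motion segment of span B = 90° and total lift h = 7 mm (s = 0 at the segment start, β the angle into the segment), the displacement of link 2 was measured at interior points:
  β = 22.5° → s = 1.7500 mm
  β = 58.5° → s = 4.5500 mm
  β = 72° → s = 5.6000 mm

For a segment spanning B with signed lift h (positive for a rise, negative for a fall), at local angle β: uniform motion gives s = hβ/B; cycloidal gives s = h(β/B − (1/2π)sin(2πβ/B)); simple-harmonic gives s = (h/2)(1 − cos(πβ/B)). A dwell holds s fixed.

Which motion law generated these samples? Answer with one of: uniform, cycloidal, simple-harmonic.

candidates at β/B = r: uniform s = h·r (linear in β); cycloidal s = h·(r − sin(2πr)/(2π)); simple-harmonic s = (h/2)(1 − cos(πr))
β=22.5°: printed 1.7500 | uniform 1.7500, cycloidal 0.6359, simple-harmonic 1.0251
β=58.5°: printed 4.5500 | uniform 4.5500, cycloidal 5.4513, simple-harmonic 5.0890
β=72°: printed 5.6000 | uniform 5.6000, cycloidal 6.6596, simple-harmonic 6.3316
only one law matches every sample → uniform

uniform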